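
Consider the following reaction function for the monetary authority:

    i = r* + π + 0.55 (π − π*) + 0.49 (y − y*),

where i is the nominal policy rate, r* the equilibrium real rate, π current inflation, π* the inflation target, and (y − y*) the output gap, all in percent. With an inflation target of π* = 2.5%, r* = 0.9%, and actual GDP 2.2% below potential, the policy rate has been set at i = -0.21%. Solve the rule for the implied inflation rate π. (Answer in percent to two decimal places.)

Output 2.2% below potential → (y − y*) = -2.2.
Collecting π: i = r* + (1 + 0.55) π − 0.55 π* + 0.49 (y − y*)
1.55 π = -0.21 − 0.9 + 0.55 × 2.5 − 0.49 × (-2.2) = 1.343
π = 1.343 / 1.55 = 0.87

0.87%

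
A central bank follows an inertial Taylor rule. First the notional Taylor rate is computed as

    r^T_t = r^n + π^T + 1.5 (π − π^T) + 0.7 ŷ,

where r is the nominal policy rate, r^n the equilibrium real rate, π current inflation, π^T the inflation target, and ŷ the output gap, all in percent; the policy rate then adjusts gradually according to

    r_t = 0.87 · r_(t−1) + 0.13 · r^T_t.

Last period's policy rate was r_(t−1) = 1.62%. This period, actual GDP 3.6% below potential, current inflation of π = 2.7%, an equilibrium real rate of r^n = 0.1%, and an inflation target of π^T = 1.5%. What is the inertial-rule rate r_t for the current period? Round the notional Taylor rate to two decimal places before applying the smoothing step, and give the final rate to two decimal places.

Output 3.6% below potential → ŷ = -3.6.
r^T_t = 0.1 + 1.5 + 1.5 × (2.7 − 1.5) + 0.7 × (-3.6)
   = 0.1 + 1.5 + 1.8 − 2.52 = 0.88
r_t = 0.87 × 1.62 + 0.13 × 0.88 = 1.4094 + 0.1144 = 1.52

1.52%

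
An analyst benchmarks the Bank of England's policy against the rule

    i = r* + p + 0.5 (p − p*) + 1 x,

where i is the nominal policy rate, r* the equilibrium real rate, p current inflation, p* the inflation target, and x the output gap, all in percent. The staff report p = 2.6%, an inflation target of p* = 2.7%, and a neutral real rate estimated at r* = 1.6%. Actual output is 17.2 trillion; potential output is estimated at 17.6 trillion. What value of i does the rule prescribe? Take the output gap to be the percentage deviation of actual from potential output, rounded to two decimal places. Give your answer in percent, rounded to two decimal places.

1.88%

Output gap = 100 × (17.2 − 17.6) / 17.6 = -2.27%.
i = 1.60 + 2.60 + 0.5 × (2.60 − 2.70) + 1 × (-2.27)
   = 1.60 + 2.6 − 0.05 − 2.27 = 1.88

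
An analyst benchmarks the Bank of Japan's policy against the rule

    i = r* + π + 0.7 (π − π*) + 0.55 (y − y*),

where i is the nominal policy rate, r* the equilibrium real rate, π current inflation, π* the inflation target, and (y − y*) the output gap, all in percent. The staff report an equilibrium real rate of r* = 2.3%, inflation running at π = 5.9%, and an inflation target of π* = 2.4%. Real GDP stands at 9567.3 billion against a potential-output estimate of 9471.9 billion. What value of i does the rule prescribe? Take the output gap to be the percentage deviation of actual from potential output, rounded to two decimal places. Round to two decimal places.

Output gap = 100 × (9567.3 − 9471.9) / 9471.9 = 1.01%.
i = 2.30 + 5.90 + 0.7 × (5.90 − 2.40) + 0.55 × 1.01
   = 2.30 + 5.9 + 2.45 + 0.5555 = 11.21

11.21%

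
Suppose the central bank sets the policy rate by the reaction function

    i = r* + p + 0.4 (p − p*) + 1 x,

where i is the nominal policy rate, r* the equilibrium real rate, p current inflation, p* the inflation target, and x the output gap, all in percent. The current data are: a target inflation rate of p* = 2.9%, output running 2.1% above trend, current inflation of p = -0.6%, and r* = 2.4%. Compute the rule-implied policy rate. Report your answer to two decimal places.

Output 2.1% above potential → x = 2.1.
i = 2.4 + (-0.6) + 0.4 × (-0.6 − 2.9) + 1 × 2.1
   = 2.4 − 0.6 − 1.4 + 2.1 = 2.50

2.50%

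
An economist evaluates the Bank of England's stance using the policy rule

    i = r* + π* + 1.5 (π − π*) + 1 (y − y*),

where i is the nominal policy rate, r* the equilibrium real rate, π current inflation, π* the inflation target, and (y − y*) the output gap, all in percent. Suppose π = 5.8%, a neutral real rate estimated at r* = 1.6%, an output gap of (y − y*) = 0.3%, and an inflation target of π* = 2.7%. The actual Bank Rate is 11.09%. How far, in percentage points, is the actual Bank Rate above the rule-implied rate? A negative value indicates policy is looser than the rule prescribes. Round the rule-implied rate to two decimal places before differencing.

1.84 pp

i = 1.6 + 2.7 + 1.5 × (5.8 − 2.7) + 1 × 0.3
   = 1.6 + 2.7 + 4.65 + 0.3 = 9.25
Deviation = 11.09 − 9.25 = 1.84 pp.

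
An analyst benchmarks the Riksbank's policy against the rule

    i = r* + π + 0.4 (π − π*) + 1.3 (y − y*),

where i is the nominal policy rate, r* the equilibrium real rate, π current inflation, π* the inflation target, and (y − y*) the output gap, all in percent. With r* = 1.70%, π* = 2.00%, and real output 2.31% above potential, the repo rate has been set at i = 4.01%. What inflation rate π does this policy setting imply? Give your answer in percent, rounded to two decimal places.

0.08%

Output 2.31% above potential → (y − y*) = 2.31.
Collecting π: i = r* + (1 + 0.4) π − 0.4 π* + 1.3 (y − y*)
1.4 π = 4.01 − 1.70 + 0.4 × 2.00 − 1.3 × 2.31 = 0.107
π = 0.107 / 1.4 = 0.08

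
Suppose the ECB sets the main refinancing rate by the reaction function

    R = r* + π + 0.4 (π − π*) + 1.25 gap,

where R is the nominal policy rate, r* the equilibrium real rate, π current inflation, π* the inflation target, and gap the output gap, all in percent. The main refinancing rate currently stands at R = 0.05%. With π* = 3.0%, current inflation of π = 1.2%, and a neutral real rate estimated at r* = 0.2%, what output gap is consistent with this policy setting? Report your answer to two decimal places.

1.25 gap = 0.05 − 0.2 − 1.2 − 0.4 × (1.2 − 3.0) = -0.63
gap = -0.63 / 1.25 = -0.50

-0.50%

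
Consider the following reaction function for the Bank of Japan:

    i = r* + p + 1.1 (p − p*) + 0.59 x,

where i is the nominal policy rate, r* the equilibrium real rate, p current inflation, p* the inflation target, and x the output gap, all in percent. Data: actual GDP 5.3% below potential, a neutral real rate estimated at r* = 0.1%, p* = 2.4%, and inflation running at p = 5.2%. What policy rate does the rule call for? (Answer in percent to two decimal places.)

5.25%

Output 5.3% below potential → x = -5.3.
i = 0.1 + 5.2 + 1.1 × (5.2 − 2.4) + 0.59 × (-5.3)
   = 0.1 + 5.2 + 3.08 − 3.127 = 5.25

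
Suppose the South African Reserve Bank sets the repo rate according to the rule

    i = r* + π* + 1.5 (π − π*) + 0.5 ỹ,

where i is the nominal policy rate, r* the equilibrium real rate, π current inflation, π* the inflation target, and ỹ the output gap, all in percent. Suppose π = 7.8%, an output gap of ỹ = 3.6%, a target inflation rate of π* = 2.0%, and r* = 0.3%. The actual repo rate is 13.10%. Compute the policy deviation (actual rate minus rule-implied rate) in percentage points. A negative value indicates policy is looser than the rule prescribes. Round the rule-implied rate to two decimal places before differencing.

i = 0.3 + 2.0 + 1.5 × (7.8 − 2.0) + 0.5 × 3.6
   = 0.3 + 2 + 8.7 + 1.8 = 12.80
Deviation = 13.10 − 12.80 = 0.30 pp.

0.30 pp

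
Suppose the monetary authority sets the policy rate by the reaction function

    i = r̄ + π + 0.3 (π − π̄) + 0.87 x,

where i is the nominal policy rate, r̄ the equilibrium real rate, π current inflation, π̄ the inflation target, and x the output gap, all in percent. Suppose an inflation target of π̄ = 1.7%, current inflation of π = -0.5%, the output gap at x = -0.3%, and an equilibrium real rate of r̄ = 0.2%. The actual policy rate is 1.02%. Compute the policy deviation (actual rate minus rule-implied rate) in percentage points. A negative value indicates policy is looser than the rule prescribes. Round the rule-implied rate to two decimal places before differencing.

2.24 pp

i = 0.2 + (-0.5) + 0.3 × (-0.5 − 1.7) + 0.87 × (-0.3)
   = 0.2 − 0.5 − 0.66 − 0.261 = -1.22
Deviation = 1.02 − (-1.22) = 2.24 pp.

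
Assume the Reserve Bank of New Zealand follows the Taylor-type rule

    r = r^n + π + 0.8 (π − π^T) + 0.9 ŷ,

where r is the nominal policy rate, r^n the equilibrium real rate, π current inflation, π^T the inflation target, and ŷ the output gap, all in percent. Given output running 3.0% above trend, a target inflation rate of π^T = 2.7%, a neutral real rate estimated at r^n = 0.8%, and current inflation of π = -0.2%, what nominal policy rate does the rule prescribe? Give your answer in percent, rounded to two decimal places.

0.98%

Output 3.0% above potential → ŷ = 3.0.
r = 0.8 + (-0.2) + 0.8 × (-0.2 − 2.7) + 0.9 × 3.0
   = 0.8 − 0.2 − 2.32 + 2.7 = 0.98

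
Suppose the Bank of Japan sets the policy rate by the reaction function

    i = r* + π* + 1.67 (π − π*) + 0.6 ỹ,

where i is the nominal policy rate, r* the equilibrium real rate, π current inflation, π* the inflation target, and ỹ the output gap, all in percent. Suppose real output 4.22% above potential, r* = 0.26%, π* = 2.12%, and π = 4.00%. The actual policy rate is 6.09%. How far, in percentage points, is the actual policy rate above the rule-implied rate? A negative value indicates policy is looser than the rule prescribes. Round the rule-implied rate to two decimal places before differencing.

Output 4.22% above potential → ỹ = 4.22.
i = 0.26 + 2.12 + 1.67 × (4.00 − 2.12) + 0.6 × 4.22
   = 0.26 + 2.12 + 3.1396 + 2.532 = 8.05
Deviation = 6.09 − 8.05 = -1.96 pp.

-1.96 pp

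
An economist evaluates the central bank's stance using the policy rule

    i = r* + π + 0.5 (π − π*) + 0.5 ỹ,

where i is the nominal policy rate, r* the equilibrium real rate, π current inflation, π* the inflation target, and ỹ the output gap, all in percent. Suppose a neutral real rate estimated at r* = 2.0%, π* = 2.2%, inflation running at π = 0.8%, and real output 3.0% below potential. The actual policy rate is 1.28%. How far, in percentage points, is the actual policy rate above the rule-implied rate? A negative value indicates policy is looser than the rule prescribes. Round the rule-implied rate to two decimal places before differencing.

Output 3.0% below potential → ỹ = -3.0.
i = 2.0 + 0.8 + 0.5 × (0.8 − 2.2) + 0.5 × (-3.0)
   = 2.0 + 0.8 − 0.7 − 1.5 = 0.60
Deviation = 1.28 − 0.60 = 0.68 pp.

0.68 pp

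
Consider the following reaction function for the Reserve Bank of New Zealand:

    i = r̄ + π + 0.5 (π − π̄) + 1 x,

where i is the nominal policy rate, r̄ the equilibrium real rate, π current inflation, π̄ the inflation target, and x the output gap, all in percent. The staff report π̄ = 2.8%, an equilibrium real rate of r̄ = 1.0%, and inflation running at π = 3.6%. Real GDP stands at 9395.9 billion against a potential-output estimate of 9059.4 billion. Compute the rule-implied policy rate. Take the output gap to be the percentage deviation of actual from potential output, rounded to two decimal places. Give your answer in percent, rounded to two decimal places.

8.71%

Output gap = 100 × (9395.9 − 9059.4) / 9059.4 = 3.71%.
i = 1.00 + 3.60 + 0.5 × (3.60 − 2.80) + 1 × 3.71
   = 1.00 + 3.6 + 0.4 + 3.71 = 8.71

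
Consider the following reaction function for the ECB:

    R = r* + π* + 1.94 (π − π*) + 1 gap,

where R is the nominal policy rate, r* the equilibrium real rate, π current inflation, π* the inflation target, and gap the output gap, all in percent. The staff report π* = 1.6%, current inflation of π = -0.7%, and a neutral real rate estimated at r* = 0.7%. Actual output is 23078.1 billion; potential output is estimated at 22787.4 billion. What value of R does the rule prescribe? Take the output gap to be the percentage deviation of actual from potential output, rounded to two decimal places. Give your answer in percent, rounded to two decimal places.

Output gap = 100 × (23078.1 − 22787.4) / 22787.4 = 1.28%.
R = 0.70 + 1.60 + 1.94 × (-0.70 − 1.60) + 1 × 1.28
   = 0.70 + 1.6 − 4.462 + 1.28 = -0.88

-0.88%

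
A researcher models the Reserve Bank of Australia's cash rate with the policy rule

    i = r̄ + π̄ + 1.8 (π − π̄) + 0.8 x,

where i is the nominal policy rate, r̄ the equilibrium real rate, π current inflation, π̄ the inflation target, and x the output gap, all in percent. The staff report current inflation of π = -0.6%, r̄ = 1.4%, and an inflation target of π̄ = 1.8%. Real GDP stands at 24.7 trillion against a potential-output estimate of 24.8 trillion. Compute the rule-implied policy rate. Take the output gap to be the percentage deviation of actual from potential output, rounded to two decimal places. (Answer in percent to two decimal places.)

-1.44%

Output gap = 100 × (24.7 − 24.8) / 24.8 = -0.40%.
i = 1.40 + 1.80 + 1.8 × (-0.60 − 1.80) + 0.8 × (-0.40)
   = 1.40 + 1.8 − 4.32 − 0.32 = -1.44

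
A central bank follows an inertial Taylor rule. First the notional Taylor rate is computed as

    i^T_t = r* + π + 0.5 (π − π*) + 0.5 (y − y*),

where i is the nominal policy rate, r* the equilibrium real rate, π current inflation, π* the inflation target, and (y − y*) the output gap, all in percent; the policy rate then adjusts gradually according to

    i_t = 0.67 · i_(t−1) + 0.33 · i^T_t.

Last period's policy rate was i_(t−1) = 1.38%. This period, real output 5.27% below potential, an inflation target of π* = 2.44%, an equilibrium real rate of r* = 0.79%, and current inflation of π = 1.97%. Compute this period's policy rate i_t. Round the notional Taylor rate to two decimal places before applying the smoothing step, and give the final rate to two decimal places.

Output 5.27% below potential → (y − y*) = -5.27.
i^T_t = 0.79 + 1.97 + 0.5 × (1.97 − 2.44) + 0.5 × (-5.27)
   = 0.79 + 1.97 − 0.235 − 2.635 = -0.11
i_t = 0.67 × 1.38 + 0.33 × (-0.11) = 0.9246 − 0.0363 = 0.89

0.89%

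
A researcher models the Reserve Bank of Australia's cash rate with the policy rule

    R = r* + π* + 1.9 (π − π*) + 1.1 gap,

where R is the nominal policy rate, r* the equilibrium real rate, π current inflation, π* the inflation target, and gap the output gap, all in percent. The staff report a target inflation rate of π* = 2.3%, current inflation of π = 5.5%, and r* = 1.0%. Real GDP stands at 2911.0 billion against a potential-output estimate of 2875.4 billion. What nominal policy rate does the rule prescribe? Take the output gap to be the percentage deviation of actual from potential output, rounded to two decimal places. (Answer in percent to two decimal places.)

Output gap = 100 × (2911.0 − 2875.4) / 2875.4 = 1.24%.
R = 1.00 + 2.30 + 1.9 × (5.50 − 2.30) + 1.1 × 1.24
   = 1.00 + 2.3 + 6.08 + 1.364 = 10.74

10.74%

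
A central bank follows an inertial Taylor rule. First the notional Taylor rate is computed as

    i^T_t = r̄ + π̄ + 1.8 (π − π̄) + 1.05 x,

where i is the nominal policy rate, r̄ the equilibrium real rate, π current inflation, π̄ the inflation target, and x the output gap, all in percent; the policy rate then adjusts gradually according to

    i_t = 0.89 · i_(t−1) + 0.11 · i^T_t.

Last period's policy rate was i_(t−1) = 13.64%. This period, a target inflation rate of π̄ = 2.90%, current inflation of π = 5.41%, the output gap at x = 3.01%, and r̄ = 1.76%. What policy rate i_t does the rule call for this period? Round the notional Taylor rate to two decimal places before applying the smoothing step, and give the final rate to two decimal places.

13.50%

i^T_t = 1.76 + 2.90 + 1.8 × (5.41 − 2.90) + 1.05 × 3.01
   = 1.76 + 2.9 + 4.518 + 3.1605 = 12.34
i_t = 0.89 × 13.64 + 0.11 × 12.34 = 12.1396 + 1.3574 = 13.50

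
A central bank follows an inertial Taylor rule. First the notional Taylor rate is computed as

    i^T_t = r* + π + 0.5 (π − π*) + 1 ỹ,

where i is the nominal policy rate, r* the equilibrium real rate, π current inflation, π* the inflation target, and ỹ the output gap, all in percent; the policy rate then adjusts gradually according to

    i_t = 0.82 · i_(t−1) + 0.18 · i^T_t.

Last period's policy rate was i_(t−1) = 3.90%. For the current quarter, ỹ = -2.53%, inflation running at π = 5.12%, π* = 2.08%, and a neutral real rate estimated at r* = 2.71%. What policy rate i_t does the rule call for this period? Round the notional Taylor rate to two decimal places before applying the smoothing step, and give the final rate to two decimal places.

i^T_t = 2.71 + 5.12 + 0.5 × (5.12 − 2.08) + 1 × (-2.53)
   = 2.71 + 5.12 + 1.52 − 2.53 = 6.82
i_t = 0.82 × 3.90 + 0.18 × 6.82 = 3.198 + 1.2276 = 4.43

4.43%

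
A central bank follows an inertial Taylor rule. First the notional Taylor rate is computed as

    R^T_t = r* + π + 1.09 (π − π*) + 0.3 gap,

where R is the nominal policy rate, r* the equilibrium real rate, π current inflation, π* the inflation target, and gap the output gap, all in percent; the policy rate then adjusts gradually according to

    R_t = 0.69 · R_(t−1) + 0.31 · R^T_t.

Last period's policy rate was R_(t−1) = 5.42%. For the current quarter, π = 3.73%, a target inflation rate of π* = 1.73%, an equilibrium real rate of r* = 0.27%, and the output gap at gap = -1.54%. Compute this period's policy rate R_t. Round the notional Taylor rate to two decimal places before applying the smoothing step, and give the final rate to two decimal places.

5.51%

R^T_t = 0.27 + 3.73 + 1.09 × (3.73 − 1.73) + 0.3 × (-1.54)
   = 0.27 + 3.73 + 2.18 − 0.462 = 5.72
R_t = 0.69 × 5.42 + 0.31 × 5.72 = 3.7398 + 1.7732 = 5.51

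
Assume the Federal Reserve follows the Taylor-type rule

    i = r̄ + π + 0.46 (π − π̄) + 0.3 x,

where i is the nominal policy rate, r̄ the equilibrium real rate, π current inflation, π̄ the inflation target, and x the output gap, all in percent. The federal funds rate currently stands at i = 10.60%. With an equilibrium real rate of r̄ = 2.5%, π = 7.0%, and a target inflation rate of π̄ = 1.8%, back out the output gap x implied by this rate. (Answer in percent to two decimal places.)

0.3 x = 10.60 − 2.5 − 7.0 − 0.46 × (7.0 − 1.8) = -1.292
x = -1.292 / 0.3 = -4.31

-4.31%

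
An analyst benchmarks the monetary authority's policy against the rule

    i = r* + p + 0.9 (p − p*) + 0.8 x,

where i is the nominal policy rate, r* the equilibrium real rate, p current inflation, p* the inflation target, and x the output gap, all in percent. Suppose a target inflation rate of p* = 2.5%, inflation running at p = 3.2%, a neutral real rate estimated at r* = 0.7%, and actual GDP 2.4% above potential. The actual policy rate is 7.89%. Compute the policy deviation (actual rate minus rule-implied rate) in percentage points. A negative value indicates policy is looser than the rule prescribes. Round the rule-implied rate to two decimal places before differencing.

1.44 pp

Output 2.4% above potential → x = 2.4.
i = 0.7 + 3.2 + 0.9 × (3.2 − 2.5) + 0.8 × 2.4
   = 0.7 + 3.2 + 0.63 + 1.92 = 6.45
Deviation = 7.89 − 6.45 = 1.44 pp.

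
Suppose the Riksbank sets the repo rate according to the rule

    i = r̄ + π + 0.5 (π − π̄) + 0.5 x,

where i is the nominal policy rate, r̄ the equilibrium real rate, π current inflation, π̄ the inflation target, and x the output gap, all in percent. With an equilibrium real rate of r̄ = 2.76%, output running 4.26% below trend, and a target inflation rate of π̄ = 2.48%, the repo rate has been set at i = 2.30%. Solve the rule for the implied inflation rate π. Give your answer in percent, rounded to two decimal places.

1.94%

Output 4.26% below potential → x = -4.26.
Collecting π: i = r̄ + (1 + 0.5) π − 0.5 π̄ + 0.5 x
1.5 π = 2.30 − 2.76 + 0.5 × 2.48 − 0.5 × (-4.26) = 2.91
π = 2.91 / 1.5 = 1.94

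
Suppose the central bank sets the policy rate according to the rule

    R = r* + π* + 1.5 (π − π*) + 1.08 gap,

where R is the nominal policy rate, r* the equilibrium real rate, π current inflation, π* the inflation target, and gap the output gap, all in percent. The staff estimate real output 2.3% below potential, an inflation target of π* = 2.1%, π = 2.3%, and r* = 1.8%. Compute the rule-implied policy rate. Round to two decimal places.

1.72%

Output 2.3% below potential → gap = -2.3.
R = 1.8 + 2.1 + 1.5 × (2.3 − 2.1) + 1.08 × (-2.3)
   = 1.8 + 2.1 + 0.3 − 2.484 = 1.72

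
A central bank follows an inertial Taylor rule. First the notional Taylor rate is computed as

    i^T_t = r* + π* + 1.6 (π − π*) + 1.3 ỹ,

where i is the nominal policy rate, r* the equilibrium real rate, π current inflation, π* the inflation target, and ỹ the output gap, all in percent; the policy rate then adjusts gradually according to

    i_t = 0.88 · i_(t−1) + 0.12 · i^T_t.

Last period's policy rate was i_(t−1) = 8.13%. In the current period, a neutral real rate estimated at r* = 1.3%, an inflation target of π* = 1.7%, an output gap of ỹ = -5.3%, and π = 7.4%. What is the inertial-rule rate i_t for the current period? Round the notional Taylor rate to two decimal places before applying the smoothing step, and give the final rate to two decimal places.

i^T_t = 1.3 + 1.7 + 1.6 × (7.4 − 1.7) + 1.3 × (-5.3)
   = 1.3 + 1.7 + 9.12 − 6.89 = 5.23
i_t = 0.88 × 8.13 + 0.12 × 5.23 = 7.1544 + 0.6276 = 7.78

7.78%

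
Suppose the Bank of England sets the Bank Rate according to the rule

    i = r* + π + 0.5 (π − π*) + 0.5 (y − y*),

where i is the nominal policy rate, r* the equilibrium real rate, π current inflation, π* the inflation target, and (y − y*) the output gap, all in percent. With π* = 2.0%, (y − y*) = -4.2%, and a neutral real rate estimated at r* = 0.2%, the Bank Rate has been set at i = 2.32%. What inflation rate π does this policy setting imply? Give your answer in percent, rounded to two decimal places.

Collecting π: i = r* + (1 + 0.5) π − 0.5 π* + 0.5 (y − y*)
1.5 π = 2.32 − 0.2 + 0.5 × 2.0 − 0.5 × (-4.2) = 5.22
π = 5.22 / 1.5 = 3.48

3.48%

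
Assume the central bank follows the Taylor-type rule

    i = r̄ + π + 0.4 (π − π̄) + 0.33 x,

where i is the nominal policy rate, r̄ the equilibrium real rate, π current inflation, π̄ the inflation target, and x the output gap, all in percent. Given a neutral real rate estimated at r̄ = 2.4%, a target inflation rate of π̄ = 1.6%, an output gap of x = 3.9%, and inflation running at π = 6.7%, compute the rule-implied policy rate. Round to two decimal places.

12.43%

i = 2.4 + 6.7 + 0.4 × (6.7 − 1.6) + 0.33 × 3.9
   = 2.4 + 6.7 + 2.04 + 1.287 = 12.43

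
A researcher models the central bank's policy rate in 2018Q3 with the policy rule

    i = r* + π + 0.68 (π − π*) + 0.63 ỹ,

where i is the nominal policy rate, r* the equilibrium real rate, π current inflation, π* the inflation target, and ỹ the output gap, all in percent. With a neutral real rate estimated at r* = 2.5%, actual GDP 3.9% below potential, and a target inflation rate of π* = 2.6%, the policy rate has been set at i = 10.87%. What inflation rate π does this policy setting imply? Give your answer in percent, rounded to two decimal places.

7.50%

Output 3.9% below potential → ỹ = -3.9.
Collecting π: i = r* + (1 + 0.68) π − 0.68 π* + 0.63 ỹ
1.68 π = 10.87 − 2.5 + 0.68 × 2.6 − 0.63 × (-3.9) = 12.595
π = 12.595 / 1.68 = 7.50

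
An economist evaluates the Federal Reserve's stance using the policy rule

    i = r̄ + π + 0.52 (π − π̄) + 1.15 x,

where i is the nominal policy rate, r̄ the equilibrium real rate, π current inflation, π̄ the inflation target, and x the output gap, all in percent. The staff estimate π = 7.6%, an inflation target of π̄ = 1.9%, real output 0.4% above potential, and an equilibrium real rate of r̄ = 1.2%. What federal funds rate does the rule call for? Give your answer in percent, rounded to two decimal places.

Output 0.4% above potential → x = 0.4.
i = 1.2 + 7.6 + 0.52 × (7.6 − 1.9) + 1.15 × 0.4
   = 1.2 + 7.6 + 2.964 + 0.46 = 12.22

12.22%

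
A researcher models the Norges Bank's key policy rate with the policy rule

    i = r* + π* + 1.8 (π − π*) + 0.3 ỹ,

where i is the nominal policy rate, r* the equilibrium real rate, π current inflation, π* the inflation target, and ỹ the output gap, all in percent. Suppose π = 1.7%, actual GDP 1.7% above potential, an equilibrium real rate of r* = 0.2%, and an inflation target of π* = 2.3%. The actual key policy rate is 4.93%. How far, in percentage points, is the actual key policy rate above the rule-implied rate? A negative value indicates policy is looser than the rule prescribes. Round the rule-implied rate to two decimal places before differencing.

3.00 pp

Output 1.7% above potential → ỹ = 1.7.
i = 0.2 + 2.3 + 1.8 × (1.7 − 2.3) + 0.3 × 1.7
   = 0.2 + 2.3 − 1.08 + 0.51 = 1.93
Deviation = 4.93 − 1.93 = 3.00 pp.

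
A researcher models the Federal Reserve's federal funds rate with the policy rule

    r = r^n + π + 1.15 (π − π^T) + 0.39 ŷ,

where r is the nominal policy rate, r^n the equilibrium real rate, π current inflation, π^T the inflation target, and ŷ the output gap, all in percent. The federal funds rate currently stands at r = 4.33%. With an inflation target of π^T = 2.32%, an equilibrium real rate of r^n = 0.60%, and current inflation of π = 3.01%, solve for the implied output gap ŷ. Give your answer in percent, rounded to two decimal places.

0.39 ŷ = 4.33 − 0.60 − 3.01 − 1.15 × (3.01 − 2.32) = -0.0735
ŷ = -0.0735 / 0.39 = -0.19

-0.19%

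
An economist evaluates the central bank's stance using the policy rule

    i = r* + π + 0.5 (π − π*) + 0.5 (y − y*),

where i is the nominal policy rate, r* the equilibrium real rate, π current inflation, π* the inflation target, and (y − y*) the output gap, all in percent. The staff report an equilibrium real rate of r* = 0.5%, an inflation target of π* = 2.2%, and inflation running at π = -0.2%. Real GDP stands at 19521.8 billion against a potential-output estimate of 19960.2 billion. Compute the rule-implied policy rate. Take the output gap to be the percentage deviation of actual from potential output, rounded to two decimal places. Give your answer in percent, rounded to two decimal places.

-2.00%

Output gap = 100 × (19521.8 − 19960.2) / 19960.2 = -2.20%.
i = 0.50 + (-0.20) + 0.5 × (-0.20 − 2.20) + 0.5 × (-2.20)
   = 0.50 − 0.2 − 1.2 − 1.1 = -2.00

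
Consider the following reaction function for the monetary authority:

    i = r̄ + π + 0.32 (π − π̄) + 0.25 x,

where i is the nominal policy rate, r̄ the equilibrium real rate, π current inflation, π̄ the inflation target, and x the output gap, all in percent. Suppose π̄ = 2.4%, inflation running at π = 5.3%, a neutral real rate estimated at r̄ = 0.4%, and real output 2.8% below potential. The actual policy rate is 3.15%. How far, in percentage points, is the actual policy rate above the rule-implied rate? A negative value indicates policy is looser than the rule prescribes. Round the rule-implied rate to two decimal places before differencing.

-2.78 pp

Output 2.8% below potential → x = -2.8.
i = 0.4 + 5.3 + 0.32 × (5.3 − 2.4) + 0.25 × (-2.8)
   = 0.4 + 5.3 + 0.928 − 0.7 = 5.93
Deviation = 3.15 − 5.93 = -2.78 pp.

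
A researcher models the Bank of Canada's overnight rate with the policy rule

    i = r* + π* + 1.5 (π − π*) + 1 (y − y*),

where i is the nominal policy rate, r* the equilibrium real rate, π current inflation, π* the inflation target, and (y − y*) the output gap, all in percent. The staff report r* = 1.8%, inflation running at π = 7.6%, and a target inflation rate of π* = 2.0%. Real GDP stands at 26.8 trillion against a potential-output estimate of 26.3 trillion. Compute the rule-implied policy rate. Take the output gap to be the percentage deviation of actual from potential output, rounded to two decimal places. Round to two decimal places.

14.10%

Output gap = 100 × (26.8 − 26.3) / 26.3 = 1.90%.
i = 1.80 + 2.00 + 1.5 × (7.60 − 2.00) + 1 × 1.90
   = 1.80 + 2 + 8.4 + 1.9 = 14.10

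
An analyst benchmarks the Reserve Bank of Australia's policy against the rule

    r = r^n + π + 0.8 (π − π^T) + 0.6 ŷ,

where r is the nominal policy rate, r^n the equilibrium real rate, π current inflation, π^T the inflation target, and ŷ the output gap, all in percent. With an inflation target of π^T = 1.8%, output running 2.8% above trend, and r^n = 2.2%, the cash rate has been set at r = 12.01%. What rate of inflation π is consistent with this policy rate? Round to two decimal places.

Output 2.8% above potential → ŷ = 2.8.
Collecting π: r = r^n + (1 + 0.8) π − 0.8 π^T + 0.6 ŷ
1.8 π = 12.01 − 2.2 + 0.8 × 1.8 − 0.6 × 2.8 = 9.57
π = 9.57 / 1.8 = 5.32

5.32%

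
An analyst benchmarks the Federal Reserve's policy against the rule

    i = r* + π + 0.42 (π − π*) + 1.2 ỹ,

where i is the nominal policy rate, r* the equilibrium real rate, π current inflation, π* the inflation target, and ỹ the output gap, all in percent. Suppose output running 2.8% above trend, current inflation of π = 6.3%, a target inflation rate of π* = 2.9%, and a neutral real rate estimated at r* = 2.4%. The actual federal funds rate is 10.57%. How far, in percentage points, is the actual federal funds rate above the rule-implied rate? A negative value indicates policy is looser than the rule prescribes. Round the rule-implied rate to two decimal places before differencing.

Output 2.8% above potential → ỹ = 2.8.
i = 2.4 + 6.3 + 0.42 × (6.3 − 2.9) + 1.2 × 2.8
   = 2.4 + 6.3 + 1.428 + 3.36 = 13.49
Deviation = 10.57 − 13.49 = -2.92 pp.

-2.92 pp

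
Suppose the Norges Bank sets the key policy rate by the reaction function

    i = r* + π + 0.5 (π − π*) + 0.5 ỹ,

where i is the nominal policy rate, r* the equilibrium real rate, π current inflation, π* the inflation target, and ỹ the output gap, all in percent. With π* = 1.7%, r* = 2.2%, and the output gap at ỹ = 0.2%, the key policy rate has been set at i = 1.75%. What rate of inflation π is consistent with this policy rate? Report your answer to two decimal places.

Collecting π: i = r* + (1 + 0.5) π − 0.5 π* + 0.5 ỹ
1.5 π = 1.75 − 2.2 + 0.5 × 1.7 − 0.5 × 0.2 = 0.3
π = 0.3 / 1.5 = 0.20

0.20%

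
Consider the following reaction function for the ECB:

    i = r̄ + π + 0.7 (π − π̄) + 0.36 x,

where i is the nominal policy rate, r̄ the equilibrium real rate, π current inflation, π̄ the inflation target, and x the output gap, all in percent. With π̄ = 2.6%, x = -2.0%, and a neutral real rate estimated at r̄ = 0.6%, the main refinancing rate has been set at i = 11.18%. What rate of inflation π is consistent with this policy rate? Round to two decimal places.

7.72%

Collecting π: i = r̄ + (1 + 0.7) π − 0.7 π̄ + 0.36 x
1.7 π = 11.18 − 0.6 + 0.7 × 2.6 − 0.36 × (-2.0) = 13.12
π = 13.12 / 1.7 = 7.72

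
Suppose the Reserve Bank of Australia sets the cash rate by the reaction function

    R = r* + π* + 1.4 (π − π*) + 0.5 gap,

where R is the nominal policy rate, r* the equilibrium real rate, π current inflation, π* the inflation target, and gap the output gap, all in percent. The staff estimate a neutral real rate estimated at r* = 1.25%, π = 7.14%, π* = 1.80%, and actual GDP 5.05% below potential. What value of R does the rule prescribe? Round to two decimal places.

8.00%

Output 5.05% below potential → gap = -5.05.
R = 1.25 + 1.80 + 1.4 × (7.14 − 1.80) + 0.5 × (-5.05)
   = 1.25 + 1.8 + 7.476 − 2.525 = 8.00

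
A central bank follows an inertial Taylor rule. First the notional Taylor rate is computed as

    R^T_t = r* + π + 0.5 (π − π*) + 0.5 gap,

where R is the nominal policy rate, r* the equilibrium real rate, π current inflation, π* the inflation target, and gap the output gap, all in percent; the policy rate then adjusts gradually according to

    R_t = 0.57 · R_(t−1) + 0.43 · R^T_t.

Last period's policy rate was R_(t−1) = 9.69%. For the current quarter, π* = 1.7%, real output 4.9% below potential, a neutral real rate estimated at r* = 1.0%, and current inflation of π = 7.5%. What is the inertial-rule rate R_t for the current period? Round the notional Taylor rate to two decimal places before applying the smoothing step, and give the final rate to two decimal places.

9.37%

Output 4.9% below potential → gap = -4.9.
R^T_t = 1.0 + 7.5 + 0.5 × (7.5 − 1.7) + 0.5 × (-4.9)
   = 1.0 + 7.5 + 2.9 − 2.45 = 8.95
R_t = 0.57 × 9.69 + 0.43 × 8.95 = 5.5233 + 3.8485 = 9.37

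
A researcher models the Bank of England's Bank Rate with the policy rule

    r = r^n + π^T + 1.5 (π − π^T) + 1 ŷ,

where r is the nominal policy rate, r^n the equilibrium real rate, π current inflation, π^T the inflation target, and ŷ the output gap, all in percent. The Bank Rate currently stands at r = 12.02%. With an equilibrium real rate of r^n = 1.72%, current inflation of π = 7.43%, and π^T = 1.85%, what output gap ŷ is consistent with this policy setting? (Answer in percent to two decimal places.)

0.08%

1 ŷ = 12.02 − 1.72 − 1.85 − 1.5 × (7.43 − 1.85) = 0.08
ŷ = 0.08 / 1 = 0.08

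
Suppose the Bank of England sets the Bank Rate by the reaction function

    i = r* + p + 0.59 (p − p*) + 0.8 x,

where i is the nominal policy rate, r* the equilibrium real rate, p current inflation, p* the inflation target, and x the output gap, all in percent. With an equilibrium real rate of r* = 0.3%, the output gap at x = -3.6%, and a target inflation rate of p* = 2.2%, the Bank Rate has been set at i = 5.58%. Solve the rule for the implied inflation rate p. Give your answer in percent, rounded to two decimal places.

Collecting p: i = r* + (1 + 0.59) p − 0.59 p* + 0.8 x
1.59 p = 5.58 − 0.3 + 0.59 × 2.2 − 0.8 × (-3.6) = 9.458
p = 9.458 / 1.59 = 5.95

5.95%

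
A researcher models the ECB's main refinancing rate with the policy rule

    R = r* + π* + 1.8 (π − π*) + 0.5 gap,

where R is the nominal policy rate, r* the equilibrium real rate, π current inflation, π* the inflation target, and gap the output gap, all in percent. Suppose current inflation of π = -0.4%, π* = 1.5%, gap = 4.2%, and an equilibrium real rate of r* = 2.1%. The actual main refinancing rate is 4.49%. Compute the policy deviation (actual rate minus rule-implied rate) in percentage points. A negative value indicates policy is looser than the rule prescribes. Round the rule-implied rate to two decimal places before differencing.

2.21 pp

R = 2.1 + 1.5 + 1.8 × (-0.4 − 1.5) + 0.5 × 4.2
   = 2.1 + 1.5 − 3.42 + 2.1 = 2.28
Deviation = 4.49 − 2.28 = 2.21 pp.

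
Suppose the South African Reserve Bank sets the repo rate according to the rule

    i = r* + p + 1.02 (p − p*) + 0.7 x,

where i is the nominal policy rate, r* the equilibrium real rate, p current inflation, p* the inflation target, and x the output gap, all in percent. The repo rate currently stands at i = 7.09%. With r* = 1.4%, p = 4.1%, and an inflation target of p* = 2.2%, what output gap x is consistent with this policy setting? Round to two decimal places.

0.7 x = 7.09 − 1.4 − 4.1 − 1.02 × (4.1 − 2.2) = -0.348
x = -0.348 / 0.7 = -0.50

-0.50%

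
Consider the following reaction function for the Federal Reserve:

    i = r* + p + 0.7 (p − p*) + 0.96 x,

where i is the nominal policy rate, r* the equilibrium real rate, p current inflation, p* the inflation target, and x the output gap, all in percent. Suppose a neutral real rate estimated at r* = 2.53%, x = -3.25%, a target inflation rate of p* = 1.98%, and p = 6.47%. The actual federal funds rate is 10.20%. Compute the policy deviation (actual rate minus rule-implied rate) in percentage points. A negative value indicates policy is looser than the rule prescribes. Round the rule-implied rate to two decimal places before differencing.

i = 2.53 + 6.47 + 0.7 × (6.47 − 1.98) + 0.96 × (-3.25)
   = 2.53 + 6.47 + 3.143 − 3.12 = 9.02
Deviation = 10.20 − 9.02 = 1.18 pp.

1.18 pp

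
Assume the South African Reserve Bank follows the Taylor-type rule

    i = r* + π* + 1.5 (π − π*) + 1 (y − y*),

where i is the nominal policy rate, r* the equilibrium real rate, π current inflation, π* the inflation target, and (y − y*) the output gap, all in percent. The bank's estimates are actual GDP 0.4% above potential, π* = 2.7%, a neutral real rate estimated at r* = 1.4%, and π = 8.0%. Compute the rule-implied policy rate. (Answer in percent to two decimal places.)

Output 0.4% above potential → (y − y*) = 0.4.
i = 1.4 + 2.7 + 1.5 × (8.0 − 2.7) + 1 × 0.4
   = 1.4 + 2.7 + 7.95 + 0.4 = 12.45

12.45%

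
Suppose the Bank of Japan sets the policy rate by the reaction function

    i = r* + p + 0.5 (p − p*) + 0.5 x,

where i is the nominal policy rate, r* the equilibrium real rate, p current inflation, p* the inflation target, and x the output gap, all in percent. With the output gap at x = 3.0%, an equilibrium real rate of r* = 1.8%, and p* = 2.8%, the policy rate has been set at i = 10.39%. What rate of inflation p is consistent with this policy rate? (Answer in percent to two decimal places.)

5.66%

Collecting p: i = r* + (1 + 0.5) p − 0.5 p* + 0.5 x
1.5 p = 10.39 − 1.8 + 0.5 × 2.8 − 0.5 × 3.0 = 8.49
p = 8.49 / 1.5 = 5.66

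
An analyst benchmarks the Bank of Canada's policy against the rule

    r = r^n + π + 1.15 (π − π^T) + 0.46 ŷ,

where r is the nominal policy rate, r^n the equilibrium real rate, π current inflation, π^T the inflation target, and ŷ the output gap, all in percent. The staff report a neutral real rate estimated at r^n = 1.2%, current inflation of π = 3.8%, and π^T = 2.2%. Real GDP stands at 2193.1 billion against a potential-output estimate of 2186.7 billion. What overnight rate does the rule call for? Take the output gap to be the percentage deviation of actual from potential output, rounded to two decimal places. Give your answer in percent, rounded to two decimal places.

Output gap = 100 × (2193.1 − 2186.7) / 2186.7 = 0.29%.
r = 1.20 + 3.80 + 1.15 × (3.80 − 2.20) + 0.46 × 0.29
   = 1.20 + 3.8 + 1.84 + 0.1334 = 6.97

6.97%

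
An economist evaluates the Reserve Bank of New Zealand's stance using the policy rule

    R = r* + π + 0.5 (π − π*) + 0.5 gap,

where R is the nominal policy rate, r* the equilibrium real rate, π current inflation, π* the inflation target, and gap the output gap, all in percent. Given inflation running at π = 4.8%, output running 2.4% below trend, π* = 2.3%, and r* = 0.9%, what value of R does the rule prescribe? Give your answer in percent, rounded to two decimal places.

5.75%

Output 2.4% below potential → gap = -2.4.
R = 0.9 + 4.8 + 0.5 × (4.8 − 2.3) + 0.5 × (-2.4)
   = 0.9 + 4.8 + 1.25 − 1.2 = 5.75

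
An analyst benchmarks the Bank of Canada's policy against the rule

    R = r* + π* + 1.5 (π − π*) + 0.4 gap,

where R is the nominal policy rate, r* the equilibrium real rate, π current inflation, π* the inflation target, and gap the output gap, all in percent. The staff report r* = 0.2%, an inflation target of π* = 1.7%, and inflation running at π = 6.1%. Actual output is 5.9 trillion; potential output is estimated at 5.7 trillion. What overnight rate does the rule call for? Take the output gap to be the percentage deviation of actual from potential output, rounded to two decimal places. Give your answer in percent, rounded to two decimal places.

9.90%

Output gap = 100 × (5.9 − 5.7) / 5.7 = 3.51%.
R = 0.20 + 1.70 + 1.5 × (6.10 − 1.70) + 0.4 × 3.51
   = 0.20 + 1.7 + 6.6 + 1.404 = 9.90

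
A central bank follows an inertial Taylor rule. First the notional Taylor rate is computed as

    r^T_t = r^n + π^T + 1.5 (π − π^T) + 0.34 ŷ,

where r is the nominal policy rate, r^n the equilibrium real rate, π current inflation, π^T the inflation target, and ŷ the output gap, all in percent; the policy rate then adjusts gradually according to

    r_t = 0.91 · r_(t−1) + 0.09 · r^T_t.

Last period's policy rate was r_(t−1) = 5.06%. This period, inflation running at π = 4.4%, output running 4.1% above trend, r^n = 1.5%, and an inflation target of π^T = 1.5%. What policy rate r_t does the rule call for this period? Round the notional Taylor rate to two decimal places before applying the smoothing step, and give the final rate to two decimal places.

5.39%

Output 4.1% above potential → ŷ = 4.1.
r^T_t = 1.5 + 1.5 + 1.5 × (4.4 − 1.5) + 0.34 × 4.1
   = 1.5 + 1.5 + 4.35 + 1.394 = 8.74
r_t = 0.91 × 5.06 + 0.09 × 8.74 = 4.6046 + 0.7866 = 5.39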